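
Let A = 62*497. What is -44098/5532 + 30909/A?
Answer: -148480898/21307881 ≈ -6.9684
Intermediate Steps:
A = 30814
-44098/5532 + 30909/A = -44098/5532 + 30909/30814 = -44098*1/5532 + 30909*(1/30814) = -22049/2766 + 30909/30814 = -148480898/21307881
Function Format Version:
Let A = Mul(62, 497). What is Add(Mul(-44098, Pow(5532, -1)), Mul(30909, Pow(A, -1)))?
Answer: Rational(-148480898, 21307881) ≈ -6.9684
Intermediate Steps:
A = 30814
Add(Mul(-44098, Pow(5532, -1)), Mul(30909, Pow(A, -1))) = Add(Mul(-44098, Pow(5532, -1)), Mul(30909, Pow(30814, -1))) = Add(Mul(-44098, Rational(1, 5532)), Mul(30909, Rational(1, 30814))) = Add(Rational(-22049, 2766), Rational(30909, 30814)) = Rational(-148480898, 21307881)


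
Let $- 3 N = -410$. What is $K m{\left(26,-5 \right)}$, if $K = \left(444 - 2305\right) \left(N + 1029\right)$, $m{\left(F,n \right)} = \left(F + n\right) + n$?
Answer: $- \frac{104126672}{3} \approx -3.4709 \cdot 10^{7}$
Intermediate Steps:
$N = \frac{410}{3}$ ($N = \left(- \frac{1}{3}\right) \left(-410\right) = \frac{410}{3} \approx 136.67$)
$m{\left(F,n \right)} = F + 2 n$
$K = - \frac{6507917}{3}$ ($K = \left(444 - 2305\right) \left(\frac{410}{3} + 1029\right) = \left(-1861\right) \frac{3497}{3} = - \frac{6507917}{3} \approx -2.1693 \cdot 10^{6}$)
$K m{\left(26,-5 \right)} = - \frac{6507917 \left(26 + 2 \left(-5\right)\right)}{3} = - \frac{6507917 \left(26 - 10\right)}{3} = \left(- \frac{6507917}{3}\right) 16 = - \frac{104126672}{3}$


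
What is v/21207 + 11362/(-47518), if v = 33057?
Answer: 9636584/7302277 ≈ 1.3197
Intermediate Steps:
v/21207 + 11362/(-47518) = 33057/21207 + 11362/(-47518) = 33057*(1/21207) + 11362*(-1/47518) = 11019/7069 - 247/1033 = 9636584/7302277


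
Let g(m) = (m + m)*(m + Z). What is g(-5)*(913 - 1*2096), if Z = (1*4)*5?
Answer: 177450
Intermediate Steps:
Z = 20 (Z = 4*5 = 20)
g(m) = 2*m*(20 + m) (g(m) = (m + m)*(m + 20) = (2*m)*(20 + m) = 2*m*(20 + m))
g(-5)*(913 - 1*2096) = (2*(-5)*(20 - 5))*(913 - 1*2096) = (2*(-5)*15)*(913 - 2096) = -150*(-1183) = 177450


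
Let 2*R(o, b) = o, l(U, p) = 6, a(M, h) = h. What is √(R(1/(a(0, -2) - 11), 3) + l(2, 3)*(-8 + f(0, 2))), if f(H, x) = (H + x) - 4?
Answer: I*√40586/26 ≈ 7.7485*I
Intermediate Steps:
R(o, b) = o/2
f(H, x) = -4 + H + x
√(R(1/(a(0, -2) - 11), 3) + l(2, 3)*(-8 + f(0, 2))) = √(1/(2*(-2 - 11)) + 6*(-8 + (-4 + 0 + 2))) = √((½)/(-13) + 6*(-8 - 2)) = √((½)*(-1/13) + 6*(-10)) = √(-1/26 - 60) = √(-1561/26) = I*√40586/26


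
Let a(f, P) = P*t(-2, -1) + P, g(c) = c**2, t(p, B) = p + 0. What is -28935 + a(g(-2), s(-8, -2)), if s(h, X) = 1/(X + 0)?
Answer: -57869/2 ≈ -28935.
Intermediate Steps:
t(p, B) = p
s(h, X) = 1/X
a(f, P) = -P (a(f, P) = P*(-2) + P = -2*P + P = -P)
-28935 + a(g(-2), s(-8, -2)) = -28935 - 1/(-2) = -28935 - 1*(-1/2) = -28935 + 1/2 = -57869/2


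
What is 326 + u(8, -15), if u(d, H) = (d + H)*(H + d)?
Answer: 375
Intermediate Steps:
u(d, H) = (H + d)² (u(d, H) = (H + d)*(H + d) = (H + d)²)
326 + u(8, -15) = 326 + (-15 + 8)² = 326 + (-7)² = 326 + 49 = 375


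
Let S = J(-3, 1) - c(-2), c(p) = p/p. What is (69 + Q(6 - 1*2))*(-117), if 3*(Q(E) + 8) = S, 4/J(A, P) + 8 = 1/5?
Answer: -7078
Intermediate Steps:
J(A, P) = -20/39 (J(A, P) = 4/(-8 + 1/5) = 4/(-8 + ⅕) = 4/(-39/5) = 4*(-5/39) = -20/39)
c(p) = 1
S = -59/39 (S = -20/39 - 1*1 = -20/39 - 1 = -59/39 ≈ -1.5128)
Q(E) = -995/117 (Q(E) = -8 + (⅓)*(-59/39) = -8 - 59/117 = -995/117)
(69 + Q(6 - 1*2))*(-117) = (69 - 995/117)*(-117) = (7078/117)*(-117) = -7078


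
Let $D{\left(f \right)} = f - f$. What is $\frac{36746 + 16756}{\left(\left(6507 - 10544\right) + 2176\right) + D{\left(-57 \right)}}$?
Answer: $- \frac{53502}{1861} \approx -28.749$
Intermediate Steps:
$D{\left(f \right)} = 0$
$\frac{36746 + 16756}{\left(\left(6507 - 10544\right) + 2176\right) + D{\left(-57 \right)}} = \frac{36746 + 16756}{\left(\left(6507 - 10544\right) + 2176\right) + 0} = \frac{53502}{\left(-4037 + 2176\right) + 0} = \frac{53502}{-1861 + 0} = \frac{53502}{-1861} = 53502 \left(- \frac{1}{1861}\right) = - \frac{53502}{1861}$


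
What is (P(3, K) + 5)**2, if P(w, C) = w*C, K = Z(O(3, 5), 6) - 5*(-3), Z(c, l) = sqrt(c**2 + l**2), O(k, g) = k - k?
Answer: 4624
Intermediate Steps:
O(k, g) = 0
K = 21 (K = sqrt(0**2 + 6**2) - 5*(-3) = sqrt(0 + 36) + 15 = sqrt(36) + 15 = 6 + 15 = 21)
P(w, C) = C*w
(P(3, K) + 5)**2 = (21*3 + 5)**2 = (63 + 5)**2 = 68**2 = 4624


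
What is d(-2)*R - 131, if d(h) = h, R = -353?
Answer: 575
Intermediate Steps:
d(-2)*R - 131 = -2*(-353) - 131 = 706 - 131 = 575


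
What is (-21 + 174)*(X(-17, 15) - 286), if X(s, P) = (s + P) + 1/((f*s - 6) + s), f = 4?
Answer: -4009977/91 ≈ -44066.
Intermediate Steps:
X(s, P) = P + s + 1/(-6 + 5*s) (X(s, P) = (s + P) + 1/((4*s - 6) + s) = (P + s) + 1/((-6 + 4*s) + s) = (P + s) + 1/(-6 + 5*s) = P + s + 1/(-6 + 5*s))
(-21 + 174)*(X(-17, 15) - 286) = (-21 + 174)*((1 - 6*15 - 6*(-17) + 5*(-17)**2 + 5*15*(-17))/(-6 + 5*(-17)) - 286) = 153*((1 - 90 + 102 + 5*289 - 1275)/(-6 - 85) - 286) = 153*((1 - 90 + 102 + 1445 - 1275)/(-91) - 286) = 153*(-1/91*183 - 286) = 153*(-183/91 - 286) = 153*(-26209/91) = -4009977/91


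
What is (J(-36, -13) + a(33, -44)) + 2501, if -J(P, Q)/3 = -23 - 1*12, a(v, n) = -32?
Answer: 2574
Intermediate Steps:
J(P, Q) = 105 (J(P, Q) = -3*(-23 - 1*12) = -3*(-23 - 12) = -3*(-35) = 105)
(J(-36, -13) + a(33, -44)) + 2501 = (105 - 32) + 2501 = 73 + 2501 = 2574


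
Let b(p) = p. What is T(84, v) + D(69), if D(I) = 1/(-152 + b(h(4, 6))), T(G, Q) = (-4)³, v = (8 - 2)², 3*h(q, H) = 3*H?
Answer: -9345/146 ≈ -64.007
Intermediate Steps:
h(q, H) = H (h(q, H) = (3*H)/3 = H)
v = 36 (v = 6² = 36)
T(G, Q) = -64
D(I) = -1/146 (D(I) = 1/(-152 + 6) = 1/(-146) = -1/146)
T(84, v) + D(69) = -64 - 1/146 = -9345/146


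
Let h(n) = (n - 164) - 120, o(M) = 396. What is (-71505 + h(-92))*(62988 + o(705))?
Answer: -4556105304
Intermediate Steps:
h(n) = -284 + n (h(n) = (-164 + n) - 120 = -284 + n)
(-71505 + h(-92))*(62988 + o(705)) = (-71505 + (-284 - 92))*(62988 + 396) = (-71505 - 376)*63384 = -71881*63384 = -4556105304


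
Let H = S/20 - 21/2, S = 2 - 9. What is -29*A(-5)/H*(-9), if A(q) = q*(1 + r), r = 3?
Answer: 104400/217 ≈ 481.11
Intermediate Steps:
S = -7
A(q) = 4*q (A(q) = q*(1 + 3) = q*4 = 4*q)
H = -217/20 (H = -7/20 - 21/2 = -217/20 ≈ -10.850)
-29*A(-5)/H*(-9) = -29*4*(-5)/(-217/20)*(-9) = -(-580)*(-20)/217*(-9) = -29*400/217*(-9) = -11600/217*(-9) = 104400/217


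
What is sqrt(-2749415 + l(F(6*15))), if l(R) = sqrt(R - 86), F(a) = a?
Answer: I*sqrt(2749413) ≈ 1658.1*I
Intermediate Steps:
l(R) = sqrt(-86 + R)
sqrt(-2749415 + l(F(6*15))) = sqrt(-2749415 + sqrt(-86 + 6*15)) = sqrt(-2749415 + sqrt(-86 + 90)) = sqrt(-2749415 + sqrt(4)) = sqrt(-2749415 + 2) = sqrt(-2749413) = I*sqrt(2749413)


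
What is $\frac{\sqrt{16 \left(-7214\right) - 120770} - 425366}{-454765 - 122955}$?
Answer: $\frac{212683}{288860} - \frac{i \sqrt{236194}}{577720} \approx 0.73628 - 0.00084123 i$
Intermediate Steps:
$\frac{\sqrt{16 \left(-7214\right) - 120770} - 425366}{-454765 - 122955} = \frac{\sqrt{-115424 - 120770} - 425366}{-577720} = \left(\sqrt{-236194} - 425366\right) \left(- \frac{1}{577720}\right) = \left(i \sqrt{236194} - 425366\right) \left(- \frac{1}{577720}\right) = \left(-425366 + i \sqrt{236194}\right) \left(- \frac{1}{577720}\right) = \frac{212683}{288860} - \frac{i \sqrt{236194}}{577720}$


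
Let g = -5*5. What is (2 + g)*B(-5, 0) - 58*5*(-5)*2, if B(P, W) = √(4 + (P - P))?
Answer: 2854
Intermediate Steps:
g = -25
B(P, W) = 2 (B(P, W) = √(4 + 0) = √4 = 2)
(2 + g)*B(-5, 0) - 58*5*(-5)*2 = (2 - 25)*2 - 58*5*(-5)*2 = -23*2 - (-1450)*2 = -46 - 58*(-50) = -46 + 2900 = 2854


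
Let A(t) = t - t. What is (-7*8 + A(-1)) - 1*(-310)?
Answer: 254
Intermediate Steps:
A(t) = 0
(-7*8 + A(-1)) - 1*(-310) = (-7*8 + 0) - 1*(-310) = (-56 + 0) + 310 = -56 + 310 = 254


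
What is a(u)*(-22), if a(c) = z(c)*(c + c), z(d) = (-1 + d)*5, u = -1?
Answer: -440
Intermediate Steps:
z(d) = -5 + 5*d
a(c) = 2*c*(-5 + 5*c) (a(c) = (-5 + 5*c)*(c + c) = (-5 + 5*c)*(2*c) = 2*c*(-5 + 5*c))
a(u)*(-22) = (10*(-1)*(-1 - 1))*(-22) = (10*(-1)*(-2))*(-22) = 20*(-22) = -440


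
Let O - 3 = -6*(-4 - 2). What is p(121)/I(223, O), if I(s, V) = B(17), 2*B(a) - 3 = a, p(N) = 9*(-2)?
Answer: -9/5 ≈ -1.8000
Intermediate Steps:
p(N) = -18
B(a) = 3/2 + a/2
O = 39 (O = 3 - 6*(-4 - 2) = 3 - 6*(-6) = 3 + 36 = 39)
I(s, V) = 10 (I(s, V) = 3/2 + (½)*17 = 3/2 + 17/2 = 10)
p(121)/I(223, O) = -18/10 = -18*⅒ = -9/5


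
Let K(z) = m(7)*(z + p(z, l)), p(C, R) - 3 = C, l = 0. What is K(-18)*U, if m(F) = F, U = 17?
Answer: -3927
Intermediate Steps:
p(C, R) = 3 + C
K(z) = 21 + 14*z (K(z) = 7*(z + (3 + z)) = 7*(3 + 2*z) = 21 + 14*z)
K(-18)*U = (21 + 14*(-18))*17 = (21 - 252)*17 = -231*17 = -3927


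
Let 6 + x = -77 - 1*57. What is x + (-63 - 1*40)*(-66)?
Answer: 6658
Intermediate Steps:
x = -140 (x = -6 + (-77 - 1*57) = -6 + (-77 - 57) = -6 - 134 = -140)
x + (-63 - 1*40)*(-66) = -140 + (-63 - 1*40)*(-66) = -140 + (-63 - 40)*(-66) = -140 - 103*(-66) = -140 + 6798 = 6658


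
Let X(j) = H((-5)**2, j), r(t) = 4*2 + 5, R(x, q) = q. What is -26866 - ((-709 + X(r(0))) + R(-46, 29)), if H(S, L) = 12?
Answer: -26198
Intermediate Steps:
r(t) = 13 (r(t) = 8 + 5 = 13)
X(j) = 12
-26866 - ((-709 + X(r(0))) + R(-46, 29)) = -26866 - ((-709 + 12) + 29) = -26866 - (-697 + 29) = -26866 - 1*(-668) = -26866 + 668 = -26198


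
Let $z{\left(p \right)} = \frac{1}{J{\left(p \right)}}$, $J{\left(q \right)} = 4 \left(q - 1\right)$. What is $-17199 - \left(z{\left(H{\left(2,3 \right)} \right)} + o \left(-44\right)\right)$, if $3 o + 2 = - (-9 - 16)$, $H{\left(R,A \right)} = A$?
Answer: $- \frac{404683}{24} \approx -16862.0$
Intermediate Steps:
$J{\left(q \right)} = -4 + 4 q$ ($J{\left(q \right)} = 4 \left(-1 + q\right) = -4 + 4 q$)
$o = \frac{23}{3}$ ($o = - \frac{2}{3} + \frac{\left(-1\right) \left(-9 - 16\right)}{3} = - \frac{2}{3} + \frac{\left(-1\right) \left(-25\right)}{3} = - \frac{2}{3} + \frac{1}{3} \cdot 25 = - \frac{2}{3} + \frac{25}{3} = \frac{23}{3} \approx 7.6667$)
$z{\left(p \right)} = \frac{1}{-4 + 4 p}$
$-17199 - \left(z{\left(H{\left(2,3 \right)} \right)} + o \left(-44\right)\right) = -17199 - \left(\frac{1}{4 \left(-1 + 3\right)} + \frac{23}{3} \left(-44\right)\right) = -17199 - \left(\frac{1}{4 \cdot 2} - \frac{1012}{3}\right) = -17199 - \left(\frac{1}{4} \cdot \frac{1}{2} - \frac{1012}{3}\right) = -17199 - \left(\frac{1}{8} - \frac{1012}{3}\right) = -17199 - - \frac{8093}{24} = -17199 + \frac{8093}{24} = - \frac{404683}{24}$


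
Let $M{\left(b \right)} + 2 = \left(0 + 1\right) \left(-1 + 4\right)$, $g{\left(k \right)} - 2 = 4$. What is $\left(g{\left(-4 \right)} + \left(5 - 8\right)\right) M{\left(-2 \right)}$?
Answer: $3$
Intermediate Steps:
$g{\left(k \right)} = 6$ ($g{\left(k \right)} = 2 + 4 = 6$)
$M{\left(b \right)} = 1$ ($M{\left(b \right)} = -2 + \left(0 + 1\right) \left(-1 + 4\right) = -2 + 1 \cdot 3 = -2 + 3 = 1$)
$\left(g{\left(-4 \right)} + \left(5 - 8\right)\right) M{\left(-2 \right)} = \left(6 + \left(5 - 8\right)\right) 1 = \left(6 - 3\right) 1 = 3 \cdot 1 = 3$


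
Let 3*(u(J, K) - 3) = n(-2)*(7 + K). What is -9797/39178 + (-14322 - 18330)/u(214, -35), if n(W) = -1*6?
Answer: -1279818079/2311502 ≈ -553.67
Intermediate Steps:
n(W) = -6
u(J, K) = -11 - 2*K (u(J, K) = 3 + (-6*(7 + K))/3 = 3 + (-42 - 6*K)/3 = 3 + (-14 - 2*K) = -11 - 2*K)
-9797/39178 + (-14322 - 18330)/u(214, -35) = -9797/39178 + (-14322 - 18330)/(-11 - 2*(-35)) = -9797*1/39178 - 32652/(-11 + 70) = -9797/39178 - 32652/59 = -1279818079/2311502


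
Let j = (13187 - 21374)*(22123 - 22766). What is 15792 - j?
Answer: -5248449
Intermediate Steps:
j = 5264241 (j = -8187*(-643) = 5264241)
15792 - j = 15792 - 1*5264241 = 15792 - 5264241 = -5248449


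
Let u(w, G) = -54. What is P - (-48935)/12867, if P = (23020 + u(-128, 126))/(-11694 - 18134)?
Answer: 582064829/191898438 ≈ 3.0332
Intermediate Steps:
P = -11483/14914 (P = (23020 - 54)/(-11694 - 18134) = 22966/(-29828) = 22966*(-1/29828) = -11483/14914 ≈ -0.76995)
P - (-48935)/12867 = -11483/14914 - (-48935)/12867 = -11483/14914 - 1*(-48935/12867) = -11483/14914 + 48935/12867 = 582064829/191898438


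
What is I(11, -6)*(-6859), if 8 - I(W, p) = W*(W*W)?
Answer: 9074457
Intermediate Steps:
I(W, p) = 8 - W**3 (I(W, p) = 8 - W*W*W = 8 - W*W**2 = 8 - W**3)
I(11, -6)*(-6859) = (8 - 1*11**3)*(-6859) = (8 - 1*1331)*(-6859) = (8 - 1331)*(-6859) = -1323*(-6859) = 9074457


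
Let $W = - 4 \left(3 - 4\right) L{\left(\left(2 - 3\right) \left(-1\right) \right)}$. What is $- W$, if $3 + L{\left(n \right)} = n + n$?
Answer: $4$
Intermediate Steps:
$L{\left(n \right)} = -3 + 2 n$ ($L{\left(n \right)} = -3 + \left(n + n\right) = -3 + 2 n$)
$W = -4$ ($W = - 4 \left(3 - 4\right) \left(-3 + 2 \left(2 - 3\right) \left(-1\right)\right) = \left(-4\right) \left(-1\right) \left(-3 + 2 \left(\left(-1\right) \left(-1\right)\right)\right) = 4 \left(-3 + 2 \cdot 1\right) = 4 \left(-3 + 2\right) = 4 \left(-1\right) = -4$)
$- W = \left(-1\right) \left(-4\right) = 4$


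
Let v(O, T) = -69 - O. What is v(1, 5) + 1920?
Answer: 1850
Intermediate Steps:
v(1, 5) + 1920 = (-69 - 1*1) + 1920 = (-69 - 1) + 1920 = -70 + 1920 = 1850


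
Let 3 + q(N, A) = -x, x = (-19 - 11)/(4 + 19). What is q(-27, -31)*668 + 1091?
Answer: -959/23 ≈ -41.696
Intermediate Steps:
x = -30/23 ≈ -1.3043
q(N, A) = -39/23 (q(N, A) = -3 - 1*(-30/23) = -3 + 30/23 = -39/23)
q(-27, -31)*668 + 1091 = -39/23*668 + 1091 = -26052/23 + 1091 = -959/23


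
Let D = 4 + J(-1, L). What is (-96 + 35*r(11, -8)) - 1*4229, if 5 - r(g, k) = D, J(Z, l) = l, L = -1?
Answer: -4255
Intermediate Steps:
D = 3 (D = 4 - 1 = 3)
r(g, k) = 2 (r(g, k) = 5 - 1*3 = 5 - 3 = 2)
(-96 + 35*r(11, -8)) - 1*4229 = (-96 + 35*2) - 1*4229 = (-96 + 70) - 4229 = -26 - 4229 = -4255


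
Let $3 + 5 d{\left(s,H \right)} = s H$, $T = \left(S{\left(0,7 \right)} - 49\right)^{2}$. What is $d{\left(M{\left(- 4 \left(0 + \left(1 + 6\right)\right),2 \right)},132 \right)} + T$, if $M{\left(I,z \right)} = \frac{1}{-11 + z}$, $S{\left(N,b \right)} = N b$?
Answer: $\frac{35962}{15} \approx 2397.5$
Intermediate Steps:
$T = 2401$ ($T = \left(0 \cdot 7 - 49\right)^{2} = \left(0 - 49\right)^{2} = \left(-49\right)^{2} = 2401$)
$d{\left(s,H \right)} = - \frac{3}{5} + \frac{H s}{5}$ ($d{\left(s,H \right)} = - \frac{3}{5} + \frac{s H}{5} = - \frac{3}{5} + \frac{H s}{5}$)
$d{\left(M{\left(- 4 \left(0 + \left(1 + 6\right)\right),2 \right)},132 \right)} + T = \left(- \frac{3}{5} + \frac{1}{5} \cdot 132 \frac{1}{-11 + 2}\right) + 2401 = \left(- \frac{3}{5} + \frac{1}{5} \cdot 132 \frac{1}{-9}\right) + 2401 = \left(- \frac{3}{5} + \frac{1}{5} \cdot 132 \left(- \frac{1}{9}\right)\right) + 2401 = \left(- \frac{3}{5} - \frac{44}{15}\right) + 2401 = - \frac{53}{15} + 2401 = \frac{35962}{15}$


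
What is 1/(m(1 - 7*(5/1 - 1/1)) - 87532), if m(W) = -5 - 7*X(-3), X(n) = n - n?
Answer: -1/87537 ≈ -1.1424e-5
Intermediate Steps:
X(n) = 0
m(W) = -5 (m(W) = -5 - 7*0 = -5 + 0 = -5)
1/(m(1 - 7*(5/1 - 1/1)) - 87532) = 1/(-5 - 87532) = 1/(-87537) = -1/87537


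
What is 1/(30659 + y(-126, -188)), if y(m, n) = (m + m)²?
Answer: 1/94163 ≈ 1.0620e-5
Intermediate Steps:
y(m, n) = 4*m² (y(m, n) = (2*m)² = 4*m²)
1/(30659 + y(-126, -188)) = 1/(30659 + 4*(-126)²) = 1/(30659 + 4*15876) = 1/(30659 + 63504) = 1/94163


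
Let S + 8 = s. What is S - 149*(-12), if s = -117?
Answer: 1663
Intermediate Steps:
S = -125 (S = -8 - 117 = -125)
S - 149*(-12) = -125 - 149*(-12) = -125 + 1788 = 1663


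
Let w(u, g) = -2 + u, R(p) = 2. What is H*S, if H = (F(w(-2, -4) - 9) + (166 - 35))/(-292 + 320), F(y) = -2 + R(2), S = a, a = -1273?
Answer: -166763/28 ≈ -5955.8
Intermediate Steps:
S = -1273
F(y) = 0 (F(y) = -2 + 2 = 0)
H = 131/28 (H = (0 + (166 - 35))/(-292 + 320) = (0 + 131)/28 = 131*(1/28) = 131/28 ≈ 4.6786)
H*S = (131/28)*(-1273) = -166763/28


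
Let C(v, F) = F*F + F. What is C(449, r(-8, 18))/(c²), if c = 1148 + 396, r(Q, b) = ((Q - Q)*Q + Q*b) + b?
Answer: 7875/1191968 ≈ 0.0066067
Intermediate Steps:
r(Q, b) = b + Q*b (r(Q, b) = (0*Q + Q*b) + b = (0 + Q*b) + b = Q*b + b = b + Q*b)
c = 1544
C(v, F) = F + F² (C(v, F) = F² + F = F + F²)
C(449, r(-8, 18))/(c²) = ((18*(1 - 8))*(1 + 18*(1 - 8)))/(1544²) = ((18*(-7))*(1 + 18*(-7)))/2383936 = -126*(1 - 126)*(1/2383936) = -126*(-125)*(1/2383936) = 15750*(1/2383936) = 7875/1191968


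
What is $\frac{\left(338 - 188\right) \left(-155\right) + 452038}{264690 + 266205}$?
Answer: $\frac{428788}{530895} \approx 0.80767$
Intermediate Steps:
$\frac{\left(338 - 188\right) \left(-155\right) + 452038}{264690 + 266205} = \frac{150 \left(-155\right) + 452038}{530895} = \left(-23250 + 452038\right) \frac{1}{530895} = 428788 \cdot \frac{1}{530895} = \frac{428788}{530895}$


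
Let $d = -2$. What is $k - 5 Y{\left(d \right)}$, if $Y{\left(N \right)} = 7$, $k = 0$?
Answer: $-35$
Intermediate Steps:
$k - 5 Y{\left(d \right)} = 0 - 35 = -35$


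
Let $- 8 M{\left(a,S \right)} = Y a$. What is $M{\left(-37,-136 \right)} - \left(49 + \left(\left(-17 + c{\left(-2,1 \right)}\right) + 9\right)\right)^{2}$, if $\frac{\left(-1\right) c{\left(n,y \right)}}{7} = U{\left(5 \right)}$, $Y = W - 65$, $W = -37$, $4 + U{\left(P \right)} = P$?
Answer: $- \frac{6511}{4} \approx -1627.8$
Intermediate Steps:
$U{\left(P \right)} = -4 + P$
$Y = -102$ ($Y = -37 - 65 = -102$)
$M{\left(a,S \right)} = \frac{51 a}{4}$ ($M{\left(a,S \right)} = - \frac{\left(-102\right) a}{8} = \frac{51 a}{4}$)
$c{\left(n,y \right)} = -7$ ($c{\left(n,y \right)} = - 7 \left(-4 + 5\right) = \left(-7\right) 1 = -7$)
$M{\left(-37,-136 \right)} - \left(49 + \left(\left(-17 + c{\left(-2,1 \right)}\right) + 9\right)\right)^{2} = \frac{51}{4} \left(-37\right) - \left(49 + \left(\left(-17 - 7\right) + 9\right)\right)^{2} = - \frac{1887}{4} - \left(49 + \left(-24 + 9\right)\right)^{2} = - \frac{1887}{4} - \left(49 - 15\right)^{2} = - \frac{1887}{4} - 34^{2} = - \frac{1887}{4} - 1156 = - \frac{6511}{4}$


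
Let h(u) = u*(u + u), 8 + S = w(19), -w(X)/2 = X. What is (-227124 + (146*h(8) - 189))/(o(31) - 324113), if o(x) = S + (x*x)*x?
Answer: 208625/294368 ≈ 0.70872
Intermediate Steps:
w(X) = -2*X
S = -46 (S = -8 - 2*19 = -8 - 38 = -46)
h(u) = 2*u² (h(u) = u*(2*u) = 2*u²)
o(x) = -46 + x³ (o(x) = -46 + (x*x)*x = -46 + x²*x = -46 + x³)
(-227124 + (146*h(8) - 189))/(o(31) - 324113) = (-227124 + (146*(2*8²) - 189))/((-46 + 31³) - 324113) = (-227124 + (146*(2*64) - 189))/((-46 + 29791) - 324113) = (-227124 + (146*128 - 189))/(29745 - 324113) = (-227124 + (18688 - 189))/(-294368) = (-227124 + 18499)*(-1/294368) = -208625*(-1/294368) = 208625/294368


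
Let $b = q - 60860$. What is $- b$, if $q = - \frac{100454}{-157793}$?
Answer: $\frac{9603181526}{157793} \approx 60859.0$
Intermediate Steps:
$q = \frac{100454}{157793}$ ($q = \left(-100454\right) \left(- \frac{1}{157793}\right) = \frac{100454}{157793} \approx 0.63662$)
$b = - \frac{9603181526}{157793}$ ($b = \frac{100454}{157793} - 60860 = - \frac{9603181526}{157793} \approx -60859.0$)
$- b = \left(-1\right) \left(- \frac{9603181526}{157793}\right) = \frac{9603181526}{157793}$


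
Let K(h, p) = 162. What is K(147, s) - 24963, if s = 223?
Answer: -24801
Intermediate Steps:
K(147, s) - 24963 = 162 - 24963 = -24801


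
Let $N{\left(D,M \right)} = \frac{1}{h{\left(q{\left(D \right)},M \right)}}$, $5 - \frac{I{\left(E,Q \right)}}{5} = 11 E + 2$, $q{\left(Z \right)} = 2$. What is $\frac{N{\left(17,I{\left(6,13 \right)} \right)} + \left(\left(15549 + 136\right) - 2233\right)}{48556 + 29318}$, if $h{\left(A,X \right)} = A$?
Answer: $\frac{26905}{155748} \approx 0.17275$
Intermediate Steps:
$I{\left(E,Q \right)} = 15 - 55 E$ ($I{\left(E,Q \right)} = 25 - 5 \left(11 E + 2\right) = 25 - 5 \left(2 + 11 E\right) = 25 - \left(10 + 55 E\right) = 15 - 55 E$)
$N{\left(D,M \right)} = \frac{1}{2}$
$\frac{N{\left(17,I{\left(6,13 \right)} \right)} + \left(\left(15549 + 136\right) - 2233\right)}{48556 + 29318} = \frac{\frac{1}{2} + \left(\left(15549 + 136\right) - 2233\right)}{48556 + 29318} = \frac{\frac{1}{2} + \left(15685 - 2233\right)}{77874} = \left(\frac{1}{2} + 13452\right) \frac{1}{77874} = \frac{26905}{2} \cdot \frac{1}{77874} = \frac{26905}{155748}$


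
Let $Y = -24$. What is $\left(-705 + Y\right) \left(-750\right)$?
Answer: $546750$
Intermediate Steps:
$\left(-705 + Y\right) \left(-750\right) = \left(-705 - 24\right) \left(-750\right) = \left(-729\right) \left(-750\right) = 546750$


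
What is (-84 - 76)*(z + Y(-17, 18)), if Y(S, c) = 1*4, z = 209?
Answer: -34080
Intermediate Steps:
Y(S, c) = 4
(-84 - 76)*(z + Y(-17, 18)) = (-84 - 76)*(209 + 4) = -160*213 = -34080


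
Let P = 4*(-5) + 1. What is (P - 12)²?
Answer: 961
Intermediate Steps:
P = -19 (P = -20 + 1 = -19)
(P - 12)² = (-19 - 12)² = (-31)² = 961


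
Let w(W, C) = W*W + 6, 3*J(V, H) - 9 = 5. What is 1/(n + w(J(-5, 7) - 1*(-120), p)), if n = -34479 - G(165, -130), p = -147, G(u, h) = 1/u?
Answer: -495/9370958 ≈ -5.2823e-5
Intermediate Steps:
J(V, H) = 14/3 (J(V, H) = 3 + (⅓)*5 = 3 + 5/3 = 14/3)
w(W, C) = 6 + W² (w(W, C) = W² + 6 = 6 + W²)
n = -5689036/165 (n = -34479 - 1/165 = -5689036/165 ≈ -34479.)
1/(n + w(J(-5, 7) - 1*(-120), p)) = 1/(-5689036/165 + (6 + (14/3 - 1*(-120))²)) = 1/(-5689036/165 + (6 + (14/3 + 120)²)) = 1/(-5689036/165 + (6 + (374/3)²)) = 1/(-5689036/165 + (6 + 139876/9)) = 1/(-5689036/165 + 139930/9) = 1/(-9370958/495) = -495/9370958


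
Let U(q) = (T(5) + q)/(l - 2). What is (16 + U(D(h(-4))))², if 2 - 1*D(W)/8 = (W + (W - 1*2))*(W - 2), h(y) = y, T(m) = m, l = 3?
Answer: 196249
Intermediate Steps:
D(W) = 16 - 8*(-2 + W)*(-2 + 2*W) (D(W) = 16 - 8*(W + (W - 1*2))*(W - 2) = 16 - 8*(W + (W - 2))*(-2 + W) = 16 - 8*(W + (-2 + W))*(-2 + W) = 16 - 8*(-2 + 2*W)*(-2 + W) = 16 - 8*(-2 + W)*(-2 + 2*W))
U(q) = 5 + q (U(q) = (5 + q)/(3 - 2) = (5 + q)/1 = (5 + q)*1 = 5 + q)
(16 + U(D(h(-4))))² = (16 + (5 + (-16 - 16*(-4)² + 48*(-4))))² = (16 + (5 + (-16 - 16*16 - 192)))² = (16 + (5 + (-16 - 256 - 192)))² = (16 + (5 - 464))² = (16 - 459)² = (-443)² = 196249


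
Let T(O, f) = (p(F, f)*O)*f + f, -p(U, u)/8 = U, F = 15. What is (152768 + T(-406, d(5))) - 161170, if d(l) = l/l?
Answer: 40319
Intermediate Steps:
p(U, u) = -8*U
d(l) = 1
T(O, f) = f - 120*O*f (T(O, f) = ((-8*15)*O)*f + f = (-120*O)*f + f = -120*O*f + f = f - 120*O*f)
(152768 + T(-406, d(5))) - 161170 = (152768 + 1*(1 - 120*(-406))) - 161170 = (152768 + 1*(1 + 48720)) - 161170 = (152768 + 1*48721) - 161170 = (152768 + 48721) - 161170 = 201489 - 161170 = 40319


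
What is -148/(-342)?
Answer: 74/171 ≈ 0.43275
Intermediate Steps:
-148/(-342) = -148*(-1/342) = 74/171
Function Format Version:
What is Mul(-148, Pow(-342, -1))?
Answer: Rational(74, 171) ≈ 0.43275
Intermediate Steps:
Mul(-148, Pow(-342, -1)) = Mul(-148, Rational(-1, 342)) = Rational(74, 171)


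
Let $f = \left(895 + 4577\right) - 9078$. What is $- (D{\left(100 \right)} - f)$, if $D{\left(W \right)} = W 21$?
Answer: $-5706$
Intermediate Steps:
$D{\left(W \right)} = 21 W$
$f = -3606$ ($f = 5472 - 9078 = -3606$)
$- (D{\left(100 \right)} - f) = - (21 \cdot 100 - -3606) = - (2100 + 3606) = \left(-1\right) 5706 = -5706$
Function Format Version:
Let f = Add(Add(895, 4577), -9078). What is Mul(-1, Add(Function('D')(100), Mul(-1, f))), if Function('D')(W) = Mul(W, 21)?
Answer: -5706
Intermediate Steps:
Function('D')(W) = Mul(21, W)
f = -3606 (f = Add(5472, -9078) = -3606)
Mul(-1, Add(Function('D')(100), Mul(-1, f))) = Mul(-1, Add(Mul(21, 100), Mul(-1, -3606))) = Mul(-1, Add(2100, 3606)) = Mul(-1, 5706) = -5706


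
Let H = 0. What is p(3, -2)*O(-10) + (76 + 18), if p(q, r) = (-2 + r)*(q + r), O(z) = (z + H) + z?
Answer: 174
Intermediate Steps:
O(z) = 2*z (O(z) = (z + 0) + z = z + z = 2*z)
p(3, -2)*O(-10) + (76 + 18) = ((-2)² - 2*3 - 2*(-2) + 3*(-2))*(2*(-10)) + (76 + 18) = (4 - 6 + 4 - 6)*(-20) + 94 = -4*(-20) + 94 = 80 + 94 = 174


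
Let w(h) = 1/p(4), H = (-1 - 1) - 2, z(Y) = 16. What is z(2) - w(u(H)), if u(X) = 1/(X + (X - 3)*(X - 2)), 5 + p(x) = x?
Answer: 17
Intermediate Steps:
p(x) = -5 + x
H = -4 (H = -2 - 2 = -4)
u(X) = 1/(X + (-3 + X)*(-2 + X))
w(h) = -1 (w(h) = 1/(-5 + 4) = 1/(-1) = -1)
z(2) - w(u(H)) = 16 - 1*(-1) = 16 + 1 = 17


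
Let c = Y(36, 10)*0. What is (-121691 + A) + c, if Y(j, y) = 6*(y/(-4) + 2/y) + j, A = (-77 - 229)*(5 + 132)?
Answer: -163613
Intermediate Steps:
A = -41922 (A = -306*137 = -41922)
Y(j, y) = j + 12/y - 3*y/2 (Y(j, y) = 6*(y*(-1/4) + 2/y) + j = 6*(-y/4 + 2/y) + j = 6*(2/y - y/4) + j = (12/y - 3*y/2) + j = j + 12/y - 3*y/2)
c = 0 (c = (36 + 12/10 - 3/2*10)*0 = (36 + 12*(1/10) - 15)*0 = (36 + 6/5 - 15)*0 = (111/5)*0 = 0)
(-121691 + A) + c = (-121691 - 41922) + 0 = -163613 + 0 = -163613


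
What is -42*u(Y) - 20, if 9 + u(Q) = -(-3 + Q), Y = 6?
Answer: 484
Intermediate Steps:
u(Q) = -6 - Q (u(Q) = -9 - (-3 + Q) = -9 + (3 - Q) = -6 - Q)
-42*u(Y) - 20 = -42*(-6 - 1*6) - 20 = -42*(-6 - 6) - 20 = -42*(-12) - 20 = 504 - 20 = 484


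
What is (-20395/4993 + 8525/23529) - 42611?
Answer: -14681496317/344517 ≈ -42615.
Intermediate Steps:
(-20395/4993 + 8525/23529) - 42611 = (-20395*1/4993 + 8525*(1/23529)) - 42611 = (-20395/4993 + 25/69) - 42611 = -1282430/344517 - 42611 = -14681496317/344517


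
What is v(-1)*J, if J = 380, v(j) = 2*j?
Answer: -760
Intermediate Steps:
v(-1)*J = (2*(-1))*380 = -2*380 = -760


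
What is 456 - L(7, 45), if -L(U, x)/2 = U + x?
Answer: 560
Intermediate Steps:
L(U, x) = -2*U - 2*x (L(U, x) = -2*(U + x) = -2*U - 2*x)
456 - L(7, 45) = 456 - (-2*7 - 2*45) = 456 - (-14 - 90) = 456 - 1*(-104) = 456 + 104 = 560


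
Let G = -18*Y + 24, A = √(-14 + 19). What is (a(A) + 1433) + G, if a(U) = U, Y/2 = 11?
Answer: 1061 + √5 ≈ 1063.2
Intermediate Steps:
Y = 22 (Y = 2*11 = 22)
A = √5 ≈ 2.2361
G = -372 (G = -18*22 + 24 = -396 + 24 = -372)
(a(A) + 1433) + G = (√5 + 1433) - 372 = (1433 + √5) - 372 = 1061 + √5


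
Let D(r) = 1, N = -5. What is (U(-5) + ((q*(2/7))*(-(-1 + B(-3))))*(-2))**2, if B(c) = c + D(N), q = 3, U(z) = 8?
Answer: 400/49 ≈ 8.1633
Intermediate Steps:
B(c) = 1 + c (B(c) = c + 1 = 1 + c)
(U(-5) + ((q*(2/7))*(-(-1 + B(-3))))*(-2))**2 = (8 + ((3*(2/7))*(-(-1 + (1 - 3))))*(-2))**2 = (8 + ((3*(2*(1/7)))*(-(-1 - 2)))*(-2))**2 = (8 + ((3*(2/7))*(-1*(-3)))*(-2))**2 = (8 + ((6/7)*3)*(-2))**2 = (8 + (18/7)*(-2))**2 = (8 - 36/7)**2 = (20/7)**2 = 400/49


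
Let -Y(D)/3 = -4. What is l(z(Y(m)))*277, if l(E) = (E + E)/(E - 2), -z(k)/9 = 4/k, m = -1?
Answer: 1662/5 ≈ 332.40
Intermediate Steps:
Y(D) = 12 (Y(D) = -3*(-4) = 12)
z(k) = -36/k
l(E) = 2*E/(-2 + E) (l(E) = (2*E)/(-2 + E) = 2*E/(-2 + E))
l(z(Y(m)))*277 = (2*(-36/12)/(-2 - 36/12))*277 = (2*(-36*1/12)/(-2 - 36*1/12))*277 = (2*(-3)/(-2 - 3))*277 = (2*(-3)/(-5))*277 = (2*(-3)*(-1/5))*277 = (6/5)*277 = 1662/5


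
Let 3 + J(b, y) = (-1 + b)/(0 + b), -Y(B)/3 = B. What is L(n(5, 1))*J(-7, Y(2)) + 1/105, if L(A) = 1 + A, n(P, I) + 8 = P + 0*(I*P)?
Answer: 391/105 ≈ 3.7238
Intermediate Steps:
Y(B) = -3*B
J(b, y) = -3 + (-1 + b)/b (J(b, y) = -3 + (-1 + b)/(0 + b) = -3 + (-1 + b)/b)
n(P, I) = -8 + P (n(P, I) = -8 + (P + 0*(I*P)) = -8 + (P + 0) = -8 + P)
L(n(5, 1))*J(-7, Y(2)) + 1/105 = (1 + (-8 + 5))*(-2 - 1/(-7)) + 1/105 = (1 - 3)*(-2 - 1*(-⅐)) + 1/105 = -2*(-2 + ⅐) + 1/105 = -2*(-13/7) + 1/105 = 26/7 + 1/105 = 391/105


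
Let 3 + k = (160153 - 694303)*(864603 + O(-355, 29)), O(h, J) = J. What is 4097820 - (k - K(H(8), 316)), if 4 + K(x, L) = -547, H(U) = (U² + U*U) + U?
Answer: 461847280072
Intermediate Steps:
H(U) = U + 2*U² (H(U) = (U² + U²) + U = 2*U² + U = U + 2*U²)
K(x, L) = -551 (K(x, L) = -4 - 547 = -551)
k = -461843182803 (k = -3 + (160153 - 694303)*(864603 + 29) = -3 - 534150*864632 = -3 - 461843182800 = -461843182803)
4097820 - (k - K(H(8), 316)) = 4097820 - (-461843182803 - 1*(-551)) = 4097820 - (-461843182803 + 551) = 4097820 - 1*(-461843182252) = 4097820 + 461843182252 = 461847280072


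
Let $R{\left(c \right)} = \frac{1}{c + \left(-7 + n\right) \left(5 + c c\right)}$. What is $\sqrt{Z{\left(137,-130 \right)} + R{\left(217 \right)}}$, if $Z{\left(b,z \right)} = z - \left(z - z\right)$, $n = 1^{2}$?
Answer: $\frac{i \sqrt{10363577975517}}{282347} \approx 11.402 i$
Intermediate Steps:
$n = 1$
$Z{\left(b,z \right)} = z$ ($Z{\left(b,z \right)} = z - 0 = z + 0 = z$)
$R{\left(c \right)} = \frac{1}{-30 + c - 6 c^{2}}$ ($R{\left(c \right)} = \frac{1}{c + \left(-7 + 1\right) \left(5 + c c\right)} = \frac{1}{c - 6 \left(5 + c^{2}\right)} = \frac{1}{c - \left(30 + 6 c^{2}\right)} = \frac{1}{-30 + c - 6 c^{2}}$)
$\sqrt{Z{\left(137,-130 \right)} + R{\left(217 \right)}} = \sqrt{-130 - \frac{1}{30 - 217 + 6 \cdot 217^{2}}} = \sqrt{-130 - \frac{1}{30 - 217 + 6 \cdot 47089}} = \sqrt{-130 - \frac{1}{30 - 217 + 282534}} = \sqrt{-130 - \frac{1}{282347}} = \sqrt{- \frac{36705111}{282347}} = \frac{i \sqrt{10363577975517}}{282347}$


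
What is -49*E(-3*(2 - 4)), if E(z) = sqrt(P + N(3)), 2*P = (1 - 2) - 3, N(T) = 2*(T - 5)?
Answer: -49*I*sqrt(6) ≈ -120.03*I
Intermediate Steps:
N(T) = -10 + 2*T (N(T) = 2*(-5 + T) = -10 + 2*T)
P = -2 (P = ((1 - 2) - 3)/2 = (-1 - 3)/2 = (1/2)*(-4) = -2)
E(z) = I*sqrt(6) (E(z) = sqrt(-2 + (-10 + 2*3)) = sqrt(-2 + (-10 + 6)) = sqrt(-2 - 4) = sqrt(-6) = I*sqrt(6))
-49*E(-3*(2 - 4)) = -49*I*sqrt(6)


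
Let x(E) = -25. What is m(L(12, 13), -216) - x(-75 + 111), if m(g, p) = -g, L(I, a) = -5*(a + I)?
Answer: 150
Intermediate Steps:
L(I, a) = -5*I - 5*a (L(I, a) = -5*(I + a) = -5*I - 5*a)
m(L(12, 13), -216) - x(-75 + 111) = -(-5*12 - 5*13) - 1*(-25) = -(-60 - 65) + 25 = -1*(-125) + 25 = 125 + 25 = 150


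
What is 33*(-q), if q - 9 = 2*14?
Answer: -1221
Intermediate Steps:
q = 37 (q = 9 + 2*14 = 9 + 28 = 37)
33*(-q) = 33*(-1*37) = 33*(-37) = -1221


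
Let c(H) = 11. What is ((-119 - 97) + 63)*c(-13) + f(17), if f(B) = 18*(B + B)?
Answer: -1071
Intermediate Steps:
f(B) = 36*B (f(B) = 18*(2*B) = 36*B)
((-119 - 97) + 63)*c(-13) + f(17) = ((-119 - 97) + 63)*11 + 36*17 = (-216 + 63)*11 + 612 = -153*11 + 612 = -1683 + 612 = -1071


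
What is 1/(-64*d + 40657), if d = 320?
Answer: 1/20177 ≈ 4.9561e-5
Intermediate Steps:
1/(-64*d + 40657) = 1/(-64*320 + 40657) = 1/(-20480 + 40657) = 1/20177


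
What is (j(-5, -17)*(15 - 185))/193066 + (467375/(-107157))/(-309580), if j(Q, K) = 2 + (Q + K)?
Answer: 11288069202575/640470662540796 ≈ 0.017625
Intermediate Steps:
j(Q, K) = 2 + K + Q (j(Q, K) = 2 + (K + Q) = 2 + K + Q)
(j(-5, -17)*(15 - 185))/193066 + (467375/(-107157))/(-309580) = ((2 - 17 - 5)*(15 - 185))/193066 + (467375/(-107157))/(-309580) = -20*(-170)*(1/193066) + (467375*(-1/107157))*(-1/309580) = 3400*(1/193066) - 467375/107157*(-1/309580) = 1700/96533 + 93475/6634732812 = 11288069202575/640470662540796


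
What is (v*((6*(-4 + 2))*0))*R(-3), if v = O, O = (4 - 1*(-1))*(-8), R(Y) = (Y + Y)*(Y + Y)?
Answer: 0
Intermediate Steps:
R(Y) = 4*Y² (R(Y) = (2*Y)*(2*Y) = 4*Y²)
O = -40 (O = (4 + 1)*(-8) = 5*(-8) = -40)
v = -40
(v*((6*(-4 + 2))*0))*R(-3) = (-40*6*(-4 + 2)*0)*(4*(-3)²) = (-40*6*(-2)*0)*(4*9) = -(-480)*0*36 = -40*0*36 = 0*36 = 0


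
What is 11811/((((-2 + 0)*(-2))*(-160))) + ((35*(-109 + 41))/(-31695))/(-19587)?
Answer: -1466477603963/79463675520 ≈ -18.455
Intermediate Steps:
11811/((((-2 + 0)*(-2))*(-160))) + ((35*(-109 + 41))/(-31695))/(-19587) = 11811/((-2*(-2)*(-160))) + ((35*(-68))*(-1/31695))*(-1/19587) = 11811/((4*(-160))) - 2380*(-1/31695)*(-1/19587) = 11811/(-640) + (476/6339)*(-1/19587) = 11811*(-1/640) - 476/124161993 = -11811/640 - 476/124161993 = -1466477603963/79463675520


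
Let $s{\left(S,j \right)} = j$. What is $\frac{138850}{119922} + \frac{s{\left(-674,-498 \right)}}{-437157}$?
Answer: $\frac{3375498367}{2912485653} \approx 1.159$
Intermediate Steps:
$\frac{138850}{119922} + \frac{s{\left(-674,-498 \right)}}{-437157} = \frac{138850}{119922} - \frac{498}{-437157} = 138850 \cdot \frac{1}{119922} - - \frac{166}{145719} = \frac{69425}{59961} + \frac{166}{145719} = \frac{3375498367}{2912485653}$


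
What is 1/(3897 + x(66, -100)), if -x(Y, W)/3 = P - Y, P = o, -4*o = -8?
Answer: 1/4089 ≈ 0.00024456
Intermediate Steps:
o = 2 (o = -1/4*(-8) = 2)
P = 2
x(Y, W) = -6 + 3*Y (x(Y, W) = -3*(2 - Y) = -6 + 3*Y)
1/(3897 + x(66, -100)) = 1/(3897 + (-6 + 3*66)) = 1/(3897 + (-6 + 198)) = 1/(3897 + 192) = 1/4089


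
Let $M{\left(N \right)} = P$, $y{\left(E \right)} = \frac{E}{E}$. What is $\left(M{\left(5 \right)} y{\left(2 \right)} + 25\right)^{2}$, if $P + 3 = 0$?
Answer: $484$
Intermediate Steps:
$y{\left(E \right)} = 1$
$P = -3$ ($P = -3 + 0 = -3$)
$M{\left(N \right)} = -3$
$\left(M{\left(5 \right)} y{\left(2 \right)} + 25\right)^{2} = \left(\left(-3\right) 1 + 25\right)^{2} = \left(-3 + 25\right)^{2} = 22^{2} = 484$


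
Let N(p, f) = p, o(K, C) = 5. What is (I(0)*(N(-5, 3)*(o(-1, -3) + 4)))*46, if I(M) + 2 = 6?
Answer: -8280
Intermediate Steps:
I(M) = 4 (I(M) = -2 + 6 = 4)
(I(0)*(N(-5, 3)*(o(-1, -3) + 4)))*46 = (4*(-5*(5 + 4)))*46 = (4*(-5*9))*46 = (4*(-45))*46 = -180*46 = -8280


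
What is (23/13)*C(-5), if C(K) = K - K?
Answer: 0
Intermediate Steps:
C(K) = 0
(23/13)*C(-5) = (23/13)*0 = 0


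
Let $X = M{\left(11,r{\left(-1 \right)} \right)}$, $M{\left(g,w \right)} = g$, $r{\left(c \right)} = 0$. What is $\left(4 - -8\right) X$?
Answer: $132$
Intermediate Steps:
$X = 11$
$\left(4 - -8\right) X = \left(4 - -8\right) 11 = \left(4 + 8\right) 11 = 12 \cdot 11 = 132$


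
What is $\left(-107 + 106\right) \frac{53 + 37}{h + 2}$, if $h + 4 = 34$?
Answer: $- \frac{45}{16} \approx -2.8125$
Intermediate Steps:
$h = 30$ ($h = -4 + 34 = 30$)
$\left(-107 + 106\right) \frac{53 + 37}{h + 2} = \left(-107 + 106\right) \frac{53 + 37}{30 + 2} = - \frac{90}{32} = \left(-1\right) \frac{45}{16} = - \frac{45}{16}$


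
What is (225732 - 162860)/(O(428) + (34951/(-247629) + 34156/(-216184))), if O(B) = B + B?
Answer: 841438417154448/11452150069727 ≈ 73.474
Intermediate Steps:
O(B) = 2*B
(225732 - 162860)/(O(428) + (34951/(-247629) + 34156/(-216184))) = (225732 - 162860)/(2*428 + (34951/(-247629) + 34156/(-216184))) = 62872/(856 + (34951*(-1/247629) + 34156*(-1/216184))) = 62872/(856 + (-34951/247629 - 8539/54046)) = 62872/(856 - 4003465777/13383356934) = 62872/(11452150069727/13383356934) = 62872*(13383356934/11452150069727) = 841438417154448/11452150069727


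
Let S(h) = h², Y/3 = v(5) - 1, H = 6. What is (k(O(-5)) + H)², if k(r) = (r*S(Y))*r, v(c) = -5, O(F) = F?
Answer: 65707236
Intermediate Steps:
Y = -18 (Y = 3*(-5 - 1) = 3*(-6) = -18)
k(r) = 324*r² (k(r) = (r*(-18)²)*r = (r*324)*r = (324*r)*r = 324*r²)
(k(O(-5)) + H)² = (324*(-5)² + 6)² = (324*25 + 6)² = (8100 + 6)² = 8106² = 65707236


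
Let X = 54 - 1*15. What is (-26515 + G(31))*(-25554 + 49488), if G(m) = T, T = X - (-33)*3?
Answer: -631307118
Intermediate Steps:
X = 39 (X = 54 - 15 = 39)
T = 138 (T = 39 - (-33)*3 = 39 - 1*(-99) = 39 + 99 = 138)
G(m) = 138
(-26515 + G(31))*(-25554 + 49488) = (-26515 + 138)*(-25554 + 49488) = -26377*23934 = -631307118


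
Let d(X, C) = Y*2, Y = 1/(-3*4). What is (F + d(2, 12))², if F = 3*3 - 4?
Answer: 841/36 ≈ 23.361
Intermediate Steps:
Y = -1/12 (Y = 1/(-12) = 1*(-1/12) = -1/12 ≈ -0.083333)
F = 5 (F = 9 - 4 = 5)
d(X, C) = -⅙ (d(X, C) = -1/12*2 = -⅙)
(F + d(2, 12))² = (5 - ⅙)² = (29/6)² = 841/36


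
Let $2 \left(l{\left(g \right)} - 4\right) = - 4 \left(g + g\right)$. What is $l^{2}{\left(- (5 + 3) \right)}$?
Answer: $1296$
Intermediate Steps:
$l{\left(g \right)} = 4 - 4 g$ ($l{\left(g \right)} = 4 + \frac{\left(-4\right) \left(g + g\right)}{2} = 4 + \frac{\left(-4\right) 2 g}{2} = 4 + \frac{\left(-8\right) g}{2} = 4 - 4 g$)
$l^{2}{\left(- (5 + 3) \right)} = \left(4 - 4 \left(- (5 + 3)\right)\right)^{2} = \left(4 - 4 \left(\left(-1\right) 8\right)\right)^{2} = \left(4 - -32\right)^{2} = \left(4 + 32\right)^{2} = 36^{2} = 1296$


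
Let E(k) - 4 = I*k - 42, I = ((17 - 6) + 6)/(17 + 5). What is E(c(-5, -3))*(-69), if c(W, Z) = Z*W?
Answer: 40089/22 ≈ 1822.2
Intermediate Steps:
c(W, Z) = W*Z
I = 17/22 (I = (11 + 6)/22 = 17*(1/22) = 17/22 ≈ 0.77273)
E(k) = -38 + 17*k/22 (E(k) = 4 + (17*k/22 - 42) = 4 + (-42 + 17*k/22) = -38 + 17*k/22)
E(c(-5, -3))*(-69) = (-38 + 17*(-5*(-3))/22)*(-69) = (-38 + (17/22)*15)*(-69) = (-38 + 255/22)*(-69) = -581/22*(-69) = 40089/22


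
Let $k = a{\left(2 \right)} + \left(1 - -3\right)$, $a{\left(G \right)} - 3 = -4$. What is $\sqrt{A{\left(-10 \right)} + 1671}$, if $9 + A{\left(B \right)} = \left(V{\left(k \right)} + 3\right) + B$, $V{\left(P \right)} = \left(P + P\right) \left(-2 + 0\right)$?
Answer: $\sqrt{1643} \approx 40.534$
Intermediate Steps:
$a{\left(G \right)} = -1$ ($a{\left(G \right)} = 3 - 4 = -1$)
$k = 3$ ($k = -1 + \left(1 - -3\right) = -1 + \left(1 + 3\right) = -1 + 4 = 3$)
$V{\left(P \right)} = - 4 P$ ($V{\left(P \right)} = 2 P \left(-2\right) = - 4 P$)
$A{\left(B \right)} = -18 + B$ ($A{\left(B \right)} = -9 + \left(\left(\left(-4\right) 3 + 3\right) + B\right) = -9 + \left(\left(-12 + 3\right) + B\right) = -9 + \left(-9 + B\right) = -18 + B$)
$\sqrt{A{\left(-10 \right)} + 1671} = \sqrt{\left(-18 - 10\right) + 1671} = \sqrt{-28 + 1671} = \sqrt{1643}$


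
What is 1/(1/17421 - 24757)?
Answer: -17421/431291696 ≈ -4.0393e-5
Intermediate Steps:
1/(1/17421 - 24757) = 1/(-431291696/17421) = -17421/431291696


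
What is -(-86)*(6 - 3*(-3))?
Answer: 1290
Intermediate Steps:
-(-86)*(6 - 3*(-3)) = -(-86)*(6 + 9) = -(-86)*15 = -1*(-1290) = 1290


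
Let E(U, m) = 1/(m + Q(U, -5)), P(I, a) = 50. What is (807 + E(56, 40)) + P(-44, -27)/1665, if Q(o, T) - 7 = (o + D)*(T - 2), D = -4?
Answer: 85190564/105561 ≈ 807.03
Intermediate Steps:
Q(o, T) = 7 + (-4 + o)*(-2 + T) (Q(o, T) = 7 + (o - 4)*(T - 2) = 7 + (-4 + o)*(-2 + T))
E(U, m) = 1/(35 + m - 7*U) (E(U, m) = 1/(m + (15 - 4*(-5) - 2*U - 5*U)) = 1/(m + (15 + 20 - 2*U - 5*U)) = 1/(m + (35 - 7*U)) = 1/(35 + m - 7*U))
(807 + E(56, 40)) + P(-44, -27)/1665 = (807 + 1/(35 + 40 - 7*56)) + 50/1665 = (807 + 1/(35 + 40 - 392)) + 50*(1/1665) = (807 + 1/(-317)) + 10/333 = (807 - 1/317) + 10/333 = 255818/317 + 10/333 = 85190564/105561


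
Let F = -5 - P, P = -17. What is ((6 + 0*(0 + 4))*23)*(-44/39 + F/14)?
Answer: -3404/91 ≈ -37.407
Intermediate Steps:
F = 12 (F = -5 - 1*(-17) = -5 + 17 = 12)
((6 + 0*(0 + 4))*23)*(-44/39 + F/14) = ((6 + 0*(0 + 4))*23)*(-44/39 + 12/14) = ((6 + 0*4)*23)*(-44*1/39 + 12*(1/14)) = ((6 + 0)*23)*(-44/39 + 6/7) = (6*23)*(-74/273) = 138*(-74/273) = -3404/91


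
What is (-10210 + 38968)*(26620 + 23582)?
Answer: 1443709116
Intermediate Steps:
(-10210 + 38968)*(26620 + 23582) = 28758*50202 = 1443709116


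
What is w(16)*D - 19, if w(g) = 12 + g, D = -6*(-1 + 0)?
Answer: 149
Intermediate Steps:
D = 6 (D = -6*(-1) = 6)
w(16)*D - 19 = (12 + 16)*6 - 19 = 28*6 - 19 = 168 - 19 = 149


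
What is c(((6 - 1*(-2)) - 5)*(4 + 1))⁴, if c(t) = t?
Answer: 50625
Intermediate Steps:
c(((6 - 1*(-2)) - 5)*(4 + 1))⁴ = (((6 - 1*(-2)) - 5)*(4 + 1))⁴ = (((6 + 2) - 5)*5)⁴ = ((8 - 5)*5)⁴ = (3*5)⁴ = 15⁴ = 50625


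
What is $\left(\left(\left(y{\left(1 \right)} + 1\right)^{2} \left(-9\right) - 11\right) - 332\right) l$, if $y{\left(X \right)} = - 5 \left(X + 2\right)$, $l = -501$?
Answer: $1055607$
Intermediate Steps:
$y{\left(X \right)} = -10 - 5 X$ ($y{\left(X \right)} = - 5 \left(2 + X\right) = -10 - 5 X$)
$\left(\left(\left(y{\left(1 \right)} + 1\right)^{2} \left(-9\right) - 11\right) - 332\right) l = \left(\left(\left(\left(-10 - 5\right) + 1\right)^{2} \left(-9\right) - 11\right) - 332\right) \left(-501\right) = \left(\left(\left(-15 + 1\right)^{2} \left(-9\right) - 11\right) - 332\right) \left(-501\right) = \left(\left(\left(-14\right)^{2} \left(-9\right) - 11\right) - 332\right) \left(-501\right) = \left(\left(196 \left(-9\right) - 11\right) - 332\right) \left(-501\right) = \left(\left(-1764 - 11\right) - 332\right) \left(-501\right) = \left(-1775 - 332\right) \left(-501\right) = \left(-2107\right) \left(-501\right) = 1055607$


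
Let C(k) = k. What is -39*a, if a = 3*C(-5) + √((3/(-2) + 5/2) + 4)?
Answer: 585 - 39*√5 ≈ 497.79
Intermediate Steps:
a = -15 + √5 (a = 3*(-5) + √((3/(-2) + 5/2) + 4) = -15 + √((3*(-½) + 5*(½)) + 4) = -15 + √((-3/2 + 5/2) + 4) = -15 + √(1 + 4) = -15 + √5 ≈ -12.764)
-39*a = -39*(-15 + √5) = 585 - 39*√5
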